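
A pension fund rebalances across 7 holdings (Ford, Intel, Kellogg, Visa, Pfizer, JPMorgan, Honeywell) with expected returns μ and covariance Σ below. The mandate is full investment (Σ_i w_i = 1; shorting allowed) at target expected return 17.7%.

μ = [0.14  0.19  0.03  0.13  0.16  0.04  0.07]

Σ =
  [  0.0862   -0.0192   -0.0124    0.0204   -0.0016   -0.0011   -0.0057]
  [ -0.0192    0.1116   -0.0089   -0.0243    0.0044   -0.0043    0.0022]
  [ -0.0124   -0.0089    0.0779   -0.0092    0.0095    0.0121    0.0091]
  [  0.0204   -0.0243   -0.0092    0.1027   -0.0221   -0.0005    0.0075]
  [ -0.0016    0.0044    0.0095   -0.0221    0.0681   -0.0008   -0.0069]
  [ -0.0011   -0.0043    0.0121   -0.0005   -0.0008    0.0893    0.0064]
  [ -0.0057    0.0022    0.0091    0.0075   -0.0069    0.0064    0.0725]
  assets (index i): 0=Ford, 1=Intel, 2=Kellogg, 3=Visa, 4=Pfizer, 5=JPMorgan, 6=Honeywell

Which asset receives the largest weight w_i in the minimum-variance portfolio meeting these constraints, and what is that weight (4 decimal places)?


Pfizer (0.3873)

u=Σ⁻¹μ = [1.8904  2.4174  0.6647  2.0821  2.9254  0.4652  0.9793]
v=Σ⁻¹𝟙 = [14.7100  15.1825  13.5001  14.7106  18.2851  9.6559  12.1605]
a=μᵀu=1.569800  b=𝟙ᵀu=11.424538  c=𝟙ᵀv=98.204667  D=ac−b²=23.641631
λ₁=(c·0.177−b)/D = (98.204667·0.177−11.424538)/23.641631 = 0.252000
λ₂=(a−b·0.177)/D = (1.569800−11.424538·0.177)/23.641631 = -0.019133
w* = 0.252000·u + -0.019133·v:
  w_0 = 0.252000·1.8904 + -0.019133·14.7100 = 0.1949  (Ford)
  w_1 = 0.252000·2.4174 + -0.019133·15.1825 = 0.3187  (Intel)
  w_2 = 0.252000·0.6647 + -0.019133·13.5001 = -0.0908  (Kellogg)
  w_3 = 0.252000·2.0821 + -0.019133·14.7106 = 0.2432  (Visa)
  w_4 = 0.252000·2.9254 + -0.019133·18.2851 = 0.3873  (Pfizer)
  w_5 = 0.252000·0.4652 + -0.019133·9.6559 = -0.0675  (JPMorgan)
  w_6 = 0.252000·0.9793 + -0.019133·12.1605 = 0.0141  (Honeywell)
Σw_i=1.0000  μᵀw=0.1770
σ²=wᵀΣw=λ₁·μ_p+λ₂ = 0.252000·0.177 + -0.019133 = 0.025471 ≈ 0.0255


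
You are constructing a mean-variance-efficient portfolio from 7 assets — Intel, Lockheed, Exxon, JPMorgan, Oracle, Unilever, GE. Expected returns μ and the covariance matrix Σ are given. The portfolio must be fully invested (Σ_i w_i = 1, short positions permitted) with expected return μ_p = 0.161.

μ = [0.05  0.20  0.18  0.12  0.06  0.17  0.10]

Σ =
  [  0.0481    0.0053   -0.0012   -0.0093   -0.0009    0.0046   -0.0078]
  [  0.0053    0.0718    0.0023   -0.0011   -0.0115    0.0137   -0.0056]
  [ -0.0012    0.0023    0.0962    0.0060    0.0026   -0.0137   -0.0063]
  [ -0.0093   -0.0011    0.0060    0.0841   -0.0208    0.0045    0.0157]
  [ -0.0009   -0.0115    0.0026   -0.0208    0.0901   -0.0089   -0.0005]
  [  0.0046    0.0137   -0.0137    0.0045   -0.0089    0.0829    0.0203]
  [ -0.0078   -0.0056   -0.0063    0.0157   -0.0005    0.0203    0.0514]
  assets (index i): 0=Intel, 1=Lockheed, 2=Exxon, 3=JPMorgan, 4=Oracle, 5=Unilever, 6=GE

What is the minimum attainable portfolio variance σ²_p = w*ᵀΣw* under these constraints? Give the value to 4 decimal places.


0.0171

g=Σ⁻¹μ = [1.2113  2.7199  2.0206  1.4233  1.4572  1.5448  1.6427]
h=Σ⁻¹𝟙 = [25.0672  14.9806  11.1805  14.2631  16.9618  6.2950  19.5839]
a=μᵀg=1.653371  b=𝟙ᵀg=12.019795  c=𝟙ᵀh=108.332128  D=ac−b²=34.637777
λ₁=(c·0.161−b)/D = (108.332128·0.161−12.019795)/34.637777 = 0.156525
λ₂=(a−b·0.161)/D = (1.653371−12.019795·0.161)/34.637777 = -0.008136
w* = 0.156525·g + -0.008136·h:
  w_0 = 0.156525·1.2113 + -0.008136·25.0672 = -0.0143  (Intel)
  w_1 = 0.156525·2.7199 + -0.008136·14.9806 = 0.3039  (Lockheed)
  w_2 = 0.156525·2.0206 + -0.008136·11.1805 = 0.2253  (Exxon)
  w_3 = 0.156525·1.4233 + -0.008136·14.2631 = 0.1067  (JPMorgan)
  w_4 = 0.156525·1.4572 + -0.008136·16.9618 = 0.0901  (Oracle)
  w_5 = 0.156525·1.5448 + -0.008136·6.2950 = 0.1906  (Unilever)
  w_6 = 0.156525·1.6427 + -0.008136·19.5839 = 0.0978  (GE)
Σw_i=1.0000  μᵀw=0.1610
σ²=wᵀΣw=λ₁·μ_p+λ₂ = 0.156525·0.161 + -0.008136 = 0.017064 ≈ 0.0171


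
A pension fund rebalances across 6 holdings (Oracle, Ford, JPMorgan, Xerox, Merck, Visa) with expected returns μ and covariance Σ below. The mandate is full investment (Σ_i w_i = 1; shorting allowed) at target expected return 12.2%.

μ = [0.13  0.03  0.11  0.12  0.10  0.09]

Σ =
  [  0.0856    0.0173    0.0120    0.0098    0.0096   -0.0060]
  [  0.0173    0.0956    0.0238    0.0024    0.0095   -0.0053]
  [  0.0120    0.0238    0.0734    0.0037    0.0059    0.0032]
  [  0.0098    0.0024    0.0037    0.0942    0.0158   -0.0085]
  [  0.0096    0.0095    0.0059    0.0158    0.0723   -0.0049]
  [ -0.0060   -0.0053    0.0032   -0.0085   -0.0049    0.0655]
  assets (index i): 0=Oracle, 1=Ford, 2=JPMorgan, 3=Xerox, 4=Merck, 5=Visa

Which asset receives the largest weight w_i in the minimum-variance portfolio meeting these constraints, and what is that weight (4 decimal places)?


u=Σ⁻¹μ = [1.2817  -0.2457  1.1609  1.0763  1.0258  1.6313]
v=Σ⁻¹𝟙 = [8.2569  6.7125  8.0066  9.1594  10.4276  18.1442]
a=μᵀu=0.665507  b=𝟙ᵀu=5.930371  c=𝟙ᵀv=60.707280  D=ac−b²=5.231823
λ₁=(c·0.122−b)/D = (60.707280·0.122−5.930371)/5.231823 = 0.282104
λ₂=(a−b·0.122)/D = (0.665507−5.930371·0.122)/5.231823 = -0.011086
w* = 0.282104·u + -0.011086·v:
  w_0 = 0.282104·1.2817 + -0.011086·8.2569 = 0.2700  (Oracle)
  w_1 = 0.282104·-0.2457 + -0.011086·6.7125 = -0.1437  (Ford)
  w_2 = 0.282104·1.1609 + -0.011086·8.0066 = 0.2387  (JPMorgan)
  w_3 = 0.282104·1.0763 + -0.011086·9.1594 = 0.2021  (Xerox)
  w_4 = 0.282104·1.0258 + -0.011086·10.4276 = 0.1738  (Merck)
  w_5 = 0.282104·1.6313 + -0.011086·18.1442 = 0.2590  (Visa)
Σw_i=1.0000  μᵀw=0.1220
σ²=wᵀΣw=λ₁·μ_p+λ₂ = 0.282104·0.122 + -0.011086 = 0.023331 ≈ 0.0233

Oracle (0.2700)


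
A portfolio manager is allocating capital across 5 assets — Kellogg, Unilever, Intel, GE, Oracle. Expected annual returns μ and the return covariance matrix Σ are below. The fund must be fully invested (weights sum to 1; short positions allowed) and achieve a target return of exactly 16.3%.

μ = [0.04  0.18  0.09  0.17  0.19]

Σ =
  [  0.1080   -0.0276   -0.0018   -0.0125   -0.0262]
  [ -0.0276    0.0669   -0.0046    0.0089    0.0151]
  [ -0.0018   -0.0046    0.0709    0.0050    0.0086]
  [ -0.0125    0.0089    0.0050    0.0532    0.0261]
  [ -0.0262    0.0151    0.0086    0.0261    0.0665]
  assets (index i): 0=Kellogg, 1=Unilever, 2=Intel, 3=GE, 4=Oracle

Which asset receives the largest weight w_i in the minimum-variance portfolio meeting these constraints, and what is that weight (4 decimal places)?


p=Σ⁻¹μ = [1.8248  2.7958  1.1101  2.0802  1.9812]
q=Σ⁻¹𝟙 = [18.6323  19.3120  13.5568  13.2548  11.0378]
a=μᵀp=1.406210  b=𝟙ᵀp=9.792071  c=𝟙ᵀq=75.793739  D=ac−b²=10.697238
λ₁=(c·0.163−b)/D = (75.793739·0.163−9.792071)/10.697238 = 0.239530
λ₂=(a−b·0.163)/D = (1.406210−9.792071·0.163)/10.697238 = -0.017752
w* = 0.239530·p + -0.017752·q:
  w_0 = 0.239530·1.8248 + -0.017752·18.6323 = 0.1063  (Kellogg)
  w_1 = 0.239530·2.7958 + -0.017752·19.3120 = 0.3269  (Unilever)
  w_2 = 0.239530·1.1101 + -0.017752·13.5568 = 0.0252  (Intel)
  w_3 = 0.239530·2.0802 + -0.017752·13.2548 = 0.2630  (GE)
  w_4 = 0.239530·1.9812 + -0.017752·11.0378 = 0.2786  (Oracle)
Σw_i=1.0000  μᵀw=0.1630
σ²=wᵀΣw=λ₁·μ_p+λ₂ = 0.239530·0.163 + -0.017752 = 0.021291 ≈ 0.0213

Unilever (0.3269)


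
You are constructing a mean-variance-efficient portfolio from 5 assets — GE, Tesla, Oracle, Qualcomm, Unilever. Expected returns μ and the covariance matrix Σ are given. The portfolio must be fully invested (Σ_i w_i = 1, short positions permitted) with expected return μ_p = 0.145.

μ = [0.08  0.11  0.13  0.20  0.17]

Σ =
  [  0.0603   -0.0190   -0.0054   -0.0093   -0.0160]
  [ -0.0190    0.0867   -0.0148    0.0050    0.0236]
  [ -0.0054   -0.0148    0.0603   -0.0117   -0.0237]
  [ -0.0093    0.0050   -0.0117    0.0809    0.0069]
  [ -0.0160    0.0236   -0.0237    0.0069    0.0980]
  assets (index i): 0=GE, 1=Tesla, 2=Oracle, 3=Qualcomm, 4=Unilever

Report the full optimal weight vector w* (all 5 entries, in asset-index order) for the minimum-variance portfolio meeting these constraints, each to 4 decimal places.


0.1731  0.0848  0.2960  0.2502  0.1960

g=Σ⁻¹μ = [3.5700  1.9097  4.6490  3.2018  2.7565]
h=Σ⁻¹𝟙 = [33.3326  18.7618  34.9520  18.5293  18.2761]
a=μᵀg=2.208996  b=𝟙ᵀg=16.086943  c=𝟙ᵀh=123.851665  D=ac−b²=14.798066
λ₁=(c·0.145−b)/D = (123.851665·0.145−16.086943)/14.798066 = 0.126473
λ₂=(a−b·0.145)/D = (2.208996−16.086943·0.145)/14.798066 = -0.008353
w* = 0.126473·g + -0.008353·h:
  w_0 = 0.126473·3.5700 + -0.008353·33.3326 = 0.1731  (GE)
  w_1 = 0.126473·1.9097 + -0.008353·18.7618 = 0.0848  (Tesla)
  w_2 = 0.126473·4.6490 + -0.008353·34.9520 = 0.2960  (Oracle)
  w_3 = 0.126473·3.2018 + -0.008353·18.5293 = 0.2502  (Qualcomm)
  w_4 = 0.126473·2.7565 + -0.008353·18.2761 = 0.1960  (Unilever)
Σw_i=1.0000  μᵀw=0.1450
σ²=wᵀΣw=λ₁·μ_p+λ₂ = 0.126473·0.145 + -0.008353 = 0.009985 ≈ 0.0100


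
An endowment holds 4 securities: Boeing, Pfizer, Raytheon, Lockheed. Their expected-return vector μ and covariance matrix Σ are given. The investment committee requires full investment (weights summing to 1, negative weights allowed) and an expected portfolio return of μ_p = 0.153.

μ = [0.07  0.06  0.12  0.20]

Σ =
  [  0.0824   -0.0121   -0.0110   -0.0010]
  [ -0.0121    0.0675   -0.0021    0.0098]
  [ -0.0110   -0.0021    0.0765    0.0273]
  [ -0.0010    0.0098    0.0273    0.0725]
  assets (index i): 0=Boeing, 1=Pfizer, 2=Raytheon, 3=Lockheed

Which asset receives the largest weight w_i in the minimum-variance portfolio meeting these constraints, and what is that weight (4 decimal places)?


p=Σ⁻¹μ = [1.1154  0.7805  0.9220  2.3213]
q=Σ⁻¹𝟙 = [16.5619  17.2514  13.5802  6.5760]
a=μᵀp=0.699814  b=𝟙ᵀp=5.139239  c=𝟙ᵀq=53.969521  D=ac−b²=11.356836
λ₁=(c·0.153−b)/D = (53.969521·0.153−5.139239)/11.356836 = 0.274557
λ₂=(a−b·0.153)/D = (0.699814−5.139239·0.153)/11.356836 = -0.007616
w* = 0.274557·p + -0.007616·q:
  w_0 = 0.274557·1.1154 + -0.007616·16.5619 = 0.1801  (Boeing)
  w_1 = 0.274557·0.7805 + -0.007616·17.2514 = 0.0829  (Pfizer)
  w_2 = 0.274557·0.9220 + -0.007616·13.5802 = 0.1497  (Raytheon)
  w_3 = 0.274557·2.3213 + -0.007616·6.5760 = 0.5872  (Lockheed)
Σw_i=1.0000  μᵀw=0.1530
σ²=wᵀΣw=λ₁·μ_p+λ₂ = 0.274557·0.153 + -0.007616 = 0.034392 ≈ 0.0344

Lockheed (0.5872)


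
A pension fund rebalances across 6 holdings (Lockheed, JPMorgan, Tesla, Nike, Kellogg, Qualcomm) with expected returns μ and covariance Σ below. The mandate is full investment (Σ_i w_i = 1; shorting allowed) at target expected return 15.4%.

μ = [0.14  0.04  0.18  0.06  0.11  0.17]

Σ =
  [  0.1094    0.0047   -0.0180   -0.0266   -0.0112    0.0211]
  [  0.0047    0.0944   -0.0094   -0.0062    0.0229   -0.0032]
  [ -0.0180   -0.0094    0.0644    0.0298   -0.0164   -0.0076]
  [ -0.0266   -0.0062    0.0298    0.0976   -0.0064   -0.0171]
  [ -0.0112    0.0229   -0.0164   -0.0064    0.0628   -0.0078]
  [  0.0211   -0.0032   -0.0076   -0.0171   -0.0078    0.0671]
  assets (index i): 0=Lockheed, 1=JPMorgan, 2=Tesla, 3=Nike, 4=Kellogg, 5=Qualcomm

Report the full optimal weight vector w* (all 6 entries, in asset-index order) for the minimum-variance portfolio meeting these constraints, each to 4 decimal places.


g=Σ⁻¹μ = [1.9337  0.0127  4.3554  0.5769  3.6596  2.9918]
h=Σ⁻¹𝟙 = [14.6491  7.4777  23.7524  12.5706  25.7199  19.5369]
a=μᵀg=2.000979  b=𝟙ᵀg=13.530115  c=𝟙ᵀh=103.706616  D=ac−b²=24.450782
λ₁=(c·0.154−b)/D = (103.706616·0.154−13.530115)/24.450782 = 0.099821
λ₂=(a−b·0.154)/D = (2.000979−13.530115·0.154)/24.450782 = -0.003381
w* = 0.099821·g + -0.003381·h:
  w_0 = 0.099821·1.9337 + -0.003381·14.6491 = 0.1435  (Lockheed)
  w_1 = 0.099821·0.0127 + -0.003381·7.4777 = -0.0240  (JPMorgan)
  w_2 = 0.099821·4.3554 + -0.003381·23.7524 = 0.3545  (Tesla)
  w_3 = 0.099821·0.5769 + -0.003381·12.5706 = 0.0151  (Nike)
  w_4 = 0.099821·3.6596 + -0.003381·25.7199 = 0.2784  (Kellogg)
  w_5 = 0.099821·2.9918 + -0.003381·19.5369 = 0.2326  (Qualcomm)
Σw_i=1.0000  μᵀw=0.1540
σ²=wᵀΣw=λ₁·μ_p+λ₂ = 0.099821·0.154 + -0.003381 = 0.011992 ≈ 0.0120

0.1435  -0.0240  0.3545  0.0151  0.2784  0.2326


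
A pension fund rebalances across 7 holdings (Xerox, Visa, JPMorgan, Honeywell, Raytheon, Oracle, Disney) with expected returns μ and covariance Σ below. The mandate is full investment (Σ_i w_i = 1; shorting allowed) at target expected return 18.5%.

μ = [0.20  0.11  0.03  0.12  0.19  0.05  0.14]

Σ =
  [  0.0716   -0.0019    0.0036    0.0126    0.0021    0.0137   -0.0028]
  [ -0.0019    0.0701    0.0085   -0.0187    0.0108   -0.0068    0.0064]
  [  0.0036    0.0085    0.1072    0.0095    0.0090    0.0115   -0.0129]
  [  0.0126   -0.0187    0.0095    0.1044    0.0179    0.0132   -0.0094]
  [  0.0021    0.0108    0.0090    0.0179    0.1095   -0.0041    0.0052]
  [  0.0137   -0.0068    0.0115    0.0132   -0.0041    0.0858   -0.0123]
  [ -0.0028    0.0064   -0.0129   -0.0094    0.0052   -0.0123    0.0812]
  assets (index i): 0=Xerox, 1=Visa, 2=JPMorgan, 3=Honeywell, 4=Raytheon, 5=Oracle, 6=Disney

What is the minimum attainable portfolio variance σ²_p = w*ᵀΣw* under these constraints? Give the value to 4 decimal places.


0.0285

u=Σ⁻¹μ = [2.6034  1.5818  0.0374  0.9976  1.2947  0.4533  1.7964]
v=Σ⁻¹𝟙 = [10.6578  15.1423  7.1319  9.4463  5.0052  11.1457  15.0837]
a=μᵀu=1.335673  b=𝟙ᵀu=8.764704  c=𝟙ᵀv=73.612764  D=ac−b²=21.502537
λ₁=(c·0.185−b)/D = (73.612764·0.185−8.764704)/21.502537 = 0.225725
λ₂=(a−b·0.185)/D = (1.335673−8.764704·0.185)/21.502537 = -0.013291
w* = 0.225725·u + -0.013291·v:
  w_0 = 0.225725·2.6034 + -0.013291·10.6578 = 0.4460  (Xerox)
  w_1 = 0.225725·1.5818 + -0.013291·15.1423 = 0.1558  (Visa)
  w_2 = 0.225725·0.0374 + -0.013291·7.1319 = -0.0863  (JPMorgan)
  w_3 = 0.225725·0.9976 + -0.013291·9.4463 = 0.0996  (Honeywell)
  w_4 = 0.225725·1.2947 + -0.013291·5.0052 = 0.2257  (Raytheon)
  w_5 = 0.225725·0.4533 + -0.013291·11.1457 = -0.0458  (Oracle)
  w_6 = 0.225725·1.7964 + -0.013291·15.0837 = 0.2050  (Disney)
Σw_i=1.0000  μᵀw=0.1850
σ²=wᵀΣw=λ₁·μ_p+λ₂ = 0.225725·0.185 + -0.013291 = 0.028468 ≈ 0.0285


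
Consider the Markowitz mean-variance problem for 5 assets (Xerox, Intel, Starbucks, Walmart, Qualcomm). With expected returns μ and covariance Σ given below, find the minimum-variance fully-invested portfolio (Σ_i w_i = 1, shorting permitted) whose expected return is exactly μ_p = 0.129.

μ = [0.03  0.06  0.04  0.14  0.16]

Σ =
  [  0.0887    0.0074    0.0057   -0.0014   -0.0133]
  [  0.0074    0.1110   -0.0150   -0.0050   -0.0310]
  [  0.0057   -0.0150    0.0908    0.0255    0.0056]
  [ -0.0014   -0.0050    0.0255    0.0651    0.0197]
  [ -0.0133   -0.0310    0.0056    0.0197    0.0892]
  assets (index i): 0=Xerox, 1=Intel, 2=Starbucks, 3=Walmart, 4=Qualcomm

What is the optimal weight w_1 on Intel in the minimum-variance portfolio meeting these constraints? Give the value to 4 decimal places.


0.2023

p=Σ⁻¹μ = [0.5558  1.1074  0.0017  1.6745  1.8915]
q=Σ⁻¹𝟙 = [11.9482  14.1701  9.2958  8.3799  15.4826]
a=μᵀp=0.620258  b=𝟙ᵀp=5.230871  c=𝟙ᵀq=59.276480  D=ac−b²=9.404718
λ₁=(c·0.129−b)/D = (59.276480·0.129−5.230871)/9.404718 = 0.256871
λ₂=(a−b·0.129)/D = (0.620258−5.230871·0.129)/9.404718 = -0.005798
w* = 0.256871·p + -0.005798·q:
  w_0 = 0.256871·0.5558 + -0.005798·11.9482 = 0.0735  (Xerox)
  w_1 = 0.256871·1.1074 + -0.005798·14.1701 = 0.2023  (Intel)
  w_2 = 0.256871·0.0017 + -0.005798·9.2958 = -0.0535  (Starbucks)
  w_3 = 0.256871·1.6745 + -0.005798·8.3799 = 0.3815  (Walmart)
  w_4 = 0.256871·1.8915 + -0.005798·15.4826 = 0.3961  (Qualcomm)
Σw_i=1.0000  μᵀw=0.1290
σ²=wᵀΣw=λ₁·μ_p+λ₂ = 0.256871·0.129 + -0.005798 = 0.027339 ≈ 0.0273


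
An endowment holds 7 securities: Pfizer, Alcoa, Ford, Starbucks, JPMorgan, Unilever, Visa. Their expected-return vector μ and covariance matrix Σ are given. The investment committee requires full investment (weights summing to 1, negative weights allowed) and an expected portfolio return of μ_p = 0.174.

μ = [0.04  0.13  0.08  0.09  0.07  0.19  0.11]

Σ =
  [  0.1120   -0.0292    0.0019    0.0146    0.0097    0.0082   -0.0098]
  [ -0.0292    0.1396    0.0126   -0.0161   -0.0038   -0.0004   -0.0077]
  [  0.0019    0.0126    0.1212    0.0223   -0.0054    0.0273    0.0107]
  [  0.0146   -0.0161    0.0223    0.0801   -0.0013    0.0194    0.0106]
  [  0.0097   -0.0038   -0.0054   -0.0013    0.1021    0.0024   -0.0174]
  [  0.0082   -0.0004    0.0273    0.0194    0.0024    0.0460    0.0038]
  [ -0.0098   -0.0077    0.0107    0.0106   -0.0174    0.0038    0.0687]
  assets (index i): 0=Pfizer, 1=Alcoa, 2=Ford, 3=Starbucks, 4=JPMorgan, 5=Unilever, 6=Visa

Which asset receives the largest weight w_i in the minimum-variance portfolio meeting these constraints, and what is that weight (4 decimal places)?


Unilever (0.7327)

x=Σ⁻¹μ = [0.4460  1.2394  -0.5657  0.2240  0.8817  4.1039  1.8536]
y=Σ⁻¹𝟙 = [10.5091  11.4086  1.3868  6.8252  12.1796  14.1106  18.3690]
a=μᵀx=1.199214  b=𝟙ᵀx=8.182872  c=𝟙ᵀy=74.788903  D=ac−b²=22.728515
λ₁=(c·0.174−b)/D = (74.788903·0.174−8.182872)/22.728515 = 0.212526
λ₂=(a−b·0.174)/D = (1.199214−8.182872·0.174)/22.728515 = -0.009882
w* = 0.212526·x + -0.009882·y:
  w_0 = 0.212526·0.4460 + -0.009882·10.5091 = -0.0091  (Pfizer)
  w_1 = 0.212526·1.2394 + -0.009882·11.4086 = 0.1507  (Alcoa)
  w_2 = 0.212526·-0.5657 + -0.009882·1.3868 = -0.1339  (Ford)
  w_3 = 0.212526·0.2240 + -0.009882·6.8252 = -0.0198  (Starbucks)
  w_4 = 0.212526·0.8817 + -0.009882·12.1796 = 0.0670  (JPMorgan)
  w_5 = 0.212526·4.1039 + -0.009882·14.1106 = 0.7327  (Unilever)
  w_6 = 0.212526·1.8536 + -0.009882·18.3690 = 0.2124  (Visa)
Σw_i=1.0000  μᵀw=0.1740
σ²=wᵀΣw=λ₁·μ_p+λ₂ = 0.212526·0.174 + -0.009882 = 0.027097 ≈ 0.0271


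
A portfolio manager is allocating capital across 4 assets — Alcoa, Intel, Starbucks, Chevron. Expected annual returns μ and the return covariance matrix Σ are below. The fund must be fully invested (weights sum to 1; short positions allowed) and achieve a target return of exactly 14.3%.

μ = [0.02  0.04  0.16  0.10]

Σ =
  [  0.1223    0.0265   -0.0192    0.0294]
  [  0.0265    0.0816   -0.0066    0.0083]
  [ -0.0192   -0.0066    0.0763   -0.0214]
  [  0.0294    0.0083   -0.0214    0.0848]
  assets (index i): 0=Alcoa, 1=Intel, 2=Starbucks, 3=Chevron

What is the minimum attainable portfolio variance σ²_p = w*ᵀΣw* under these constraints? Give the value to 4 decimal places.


0.0350

g=Σ⁻¹μ = [0.0403  0.5101  2.6518  1.7845]
h=Σ⁻¹𝟙 = [5.6194  10.5982  19.2710  13.6701]
a=μᵀg=0.623945  b=𝟙ᵀg=4.986694  c=𝟙ᵀh=49.158740  D=ac−b²=5.805252
λ₁=(c·0.143−b)/D = (49.158740·0.143−4.986694)/5.805252 = 0.351924
λ₂=(a−b·0.143)/D = (0.623945−4.986694·0.143)/5.805252 = -0.015357
w* = 0.351924·g + -0.015357·h:
  w_0 = 0.351924·0.0403 + -0.015357·5.6194 = -0.0721  (Alcoa)
  w_1 = 0.351924·0.5101 + -0.015357·10.5982 = 0.0167  (Intel)
  w_2 = 0.351924·2.6518 + -0.015357·19.2710 = 0.6373  (Starbucks)
  w_3 = 0.351924·1.7845 + -0.015357·13.6701 = 0.4181  (Chevron)
Σw_i=1.0000  μᵀw=0.1430
σ²=wᵀΣw=λ₁·μ_p+λ₂ = 0.351924·0.143 + -0.015357 = 0.034968 ≈ 0.0350


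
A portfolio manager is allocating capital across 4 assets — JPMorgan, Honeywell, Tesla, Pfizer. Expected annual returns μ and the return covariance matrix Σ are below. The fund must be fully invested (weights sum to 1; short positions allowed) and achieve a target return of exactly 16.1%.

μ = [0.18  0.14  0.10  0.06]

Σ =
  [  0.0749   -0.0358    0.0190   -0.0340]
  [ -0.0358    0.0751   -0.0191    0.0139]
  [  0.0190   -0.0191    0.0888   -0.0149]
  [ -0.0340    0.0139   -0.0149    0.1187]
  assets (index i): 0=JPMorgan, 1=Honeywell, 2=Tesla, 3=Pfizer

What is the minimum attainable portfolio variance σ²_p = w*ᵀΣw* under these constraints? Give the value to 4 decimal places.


u=Σ⁻¹μ = [4.7814  4.1784  1.2609  1.5440]
v=Σ⁻¹𝟙 = [30.5907  28.4396  13.4412  15.5438]
a=μᵀu=1.664345  b=𝟙ᵀu=11.764620  c=𝟙ᵀv=88.015287  D=ac−b²=8.081534
λ₁=(c·0.161−b)/D = (88.015287·0.161−11.764620)/8.081534 = 0.297696
λ₂=(a−b·0.161)/D = (1.664345−11.764620·0.161)/8.081534 = -0.028430
w* = 0.297696·u + -0.028430·v:
  w_0 = 0.297696·4.7814 + -0.028430·30.5907 = 0.5537  (JPMorgan)
  w_1 = 0.297696·4.1784 + -0.028430·28.4396 = 0.4353  (Honeywell)
  w_2 = 0.297696·1.2609 + -0.028430·13.4412 = -0.0068  (Tesla)
  w_3 = 0.297696·1.5440 + -0.028430·15.5438 = 0.0177  (Pfizer)
Σw_i=1.0000  μᵀw=0.1610
σ²=wᵀΣw=λ₁·μ_p+λ₂ = 0.297696·0.161 + -0.028430 = 0.019499 ≈ 0.0195

0.0195


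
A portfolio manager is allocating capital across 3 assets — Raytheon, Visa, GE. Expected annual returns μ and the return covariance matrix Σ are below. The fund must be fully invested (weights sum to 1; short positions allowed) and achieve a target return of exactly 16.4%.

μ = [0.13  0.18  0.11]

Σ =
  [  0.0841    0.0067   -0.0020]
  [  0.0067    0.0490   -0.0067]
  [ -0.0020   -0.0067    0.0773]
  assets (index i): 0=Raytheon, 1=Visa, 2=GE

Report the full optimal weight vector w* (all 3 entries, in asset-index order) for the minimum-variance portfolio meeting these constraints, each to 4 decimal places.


g=Σ⁻¹μ = [1.2901  3.7405  1.7806]
h=Σ⁻¹𝟙 = [10.5737  21.0178  15.0319]
a=μᵀg=1.036881  b=𝟙ᵀg=6.811282  c=𝟙ᵀh=46.623326  D=ac−b²=1.949282
λ₁=(c·0.164−b)/D = (46.623326·0.164−6.811282)/1.949282 = 0.428334
λ₂=(a−b·0.164)/D = (1.036881−6.811282·0.164)/1.949282 = -0.041128
w* = 0.428334·g + -0.041128·h:
  w_0 = 0.428334·1.2901 + -0.041128·10.5737 = 0.1177  (Raytheon)
  w_1 = 0.428334·3.7405 + -0.041128·21.0178 = 0.7378  (Visa)
  w_2 = 0.428334·1.7806 + -0.041128·15.0319 = 0.1445  (GE)
Σw_i=1.0000  μᵀw=0.1640
σ²=wᵀΣw=λ₁·μ_p+λ₂ = 0.428334·0.164 + -0.041128 = 0.029119 ≈ 0.0291

0.1177  0.7378  0.1445


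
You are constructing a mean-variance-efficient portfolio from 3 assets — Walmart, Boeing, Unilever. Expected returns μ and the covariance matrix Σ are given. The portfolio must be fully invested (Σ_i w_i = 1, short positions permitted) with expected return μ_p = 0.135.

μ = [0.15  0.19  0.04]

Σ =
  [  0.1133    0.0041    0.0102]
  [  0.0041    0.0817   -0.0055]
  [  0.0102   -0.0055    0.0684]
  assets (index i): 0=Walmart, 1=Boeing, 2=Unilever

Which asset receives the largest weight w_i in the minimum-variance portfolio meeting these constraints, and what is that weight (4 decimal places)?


Boeing (0.4561)

u=Σ⁻¹μ = [1.1871  2.3059  0.5932]
v=Σ⁻¹𝟙 = [7.0457  12.8695  14.6040]
a=μᵀu=0.639918  b=𝟙ᵀu=4.086209  c=𝟙ᵀv=34.519166  D=ac−b²=5.392317
λ₁=(c·0.135−b)/D = (34.519166·0.135−4.086209)/5.392317 = 0.106425
λ₂=(a−b·0.135)/D = (0.639918−4.086209·0.135)/5.392317 = 0.016371
w* = 0.106425·u + 0.016371·v:
  w_0 = 0.106425·1.1871 + 0.016371·7.0457 = 0.2417  (Walmart)
  w_1 = 0.106425·2.3059 + 0.016371·12.8695 = 0.4561  (Boeing)
  w_2 = 0.106425·0.5932 + 0.016371·14.6040 = 0.3022  (Unilever)
Σw_i=1.0000  μᵀw=0.1350
σ²=wᵀΣw=λ₁·μ_p+λ₂ = 0.106425·0.135 + 0.016371 = 0.030739 ≈ 0.0307


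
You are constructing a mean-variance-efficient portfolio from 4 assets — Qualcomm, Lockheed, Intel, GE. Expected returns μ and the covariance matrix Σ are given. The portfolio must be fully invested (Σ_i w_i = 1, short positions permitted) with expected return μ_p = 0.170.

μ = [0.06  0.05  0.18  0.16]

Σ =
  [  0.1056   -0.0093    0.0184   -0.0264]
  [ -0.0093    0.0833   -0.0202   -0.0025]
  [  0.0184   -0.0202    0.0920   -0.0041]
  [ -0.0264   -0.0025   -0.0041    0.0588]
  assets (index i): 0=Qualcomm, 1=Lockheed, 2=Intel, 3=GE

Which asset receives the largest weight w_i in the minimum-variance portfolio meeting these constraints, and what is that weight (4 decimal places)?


u=Σ⁻¹μ = [1.1736  1.3625  2.1750  3.4576]
v=Σ⁻¹𝟙 = [15.1430  17.5711  12.8331  25.4476]
a=μᵀu=1.083262  b=𝟙ᵀu=8.168702  c=𝟙ᵀv=70.994786  D=ac−b²=10.178282
λ₁=(c·0.170−b)/D = (70.994786·0.170−8.168702)/10.178282 = 0.383209
λ₂=(a−b·0.170)/D = (1.083262−8.168702·0.170)/10.178282 = -0.030007
w* = 0.383209·u + -0.030007·v:
  w_0 = 0.383209·1.1736 + -0.030007·15.1430 = -0.0047  (Qualcomm)
  w_1 = 0.383209·1.3625 + -0.030007·17.5711 = -0.0051  (Lockheed)
  w_2 = 0.383209·2.1750 + -0.030007·12.8331 = 0.4484  (Intel)
  w_3 = 0.383209·3.4576 + -0.030007·25.4476 = 0.5614  (GE)
Σw_i=1.0000  μᵀw=0.1700
σ²=wᵀΣw=λ₁·μ_p+λ₂ = 0.383209·0.170 + -0.030007 = 0.035139 ≈ 0.0351

GE (0.5614)


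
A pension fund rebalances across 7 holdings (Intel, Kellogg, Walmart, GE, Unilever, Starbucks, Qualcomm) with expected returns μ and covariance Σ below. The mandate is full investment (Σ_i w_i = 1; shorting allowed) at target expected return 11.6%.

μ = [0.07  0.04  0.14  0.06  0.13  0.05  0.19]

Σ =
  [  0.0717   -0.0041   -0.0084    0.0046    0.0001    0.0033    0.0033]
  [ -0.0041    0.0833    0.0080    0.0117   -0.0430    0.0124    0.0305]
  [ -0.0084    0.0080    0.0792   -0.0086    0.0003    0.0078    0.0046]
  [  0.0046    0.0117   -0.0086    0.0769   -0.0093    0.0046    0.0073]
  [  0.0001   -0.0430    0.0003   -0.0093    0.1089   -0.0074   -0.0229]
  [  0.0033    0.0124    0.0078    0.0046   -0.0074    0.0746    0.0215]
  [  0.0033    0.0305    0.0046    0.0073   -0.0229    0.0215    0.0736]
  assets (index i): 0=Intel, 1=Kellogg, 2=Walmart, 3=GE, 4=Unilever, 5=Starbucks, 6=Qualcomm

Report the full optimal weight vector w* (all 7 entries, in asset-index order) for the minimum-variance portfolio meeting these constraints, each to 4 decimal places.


u=Σ⁻¹μ = [1.0194  0.2053  1.8005  0.8628  1.9413  -0.3070  2.9463]
v=Σ⁻¹𝟙 = [14.7671  15.1835  12.6936  12.2278  18.4004  7.6309  8.1226]
a=μᵀu=1.180236  b=𝟙ᵀu=8.468689  c=𝟙ᵀv=89.025800  D=ac−b²=33.352792
λ₁=(c·0.116−b)/D = (89.025800·0.116−8.468689)/33.352792 = 0.055717
λ₂=(a−b·0.116)/D = (1.180236−8.468689·0.116)/33.352792 = 0.005933
w* = 0.055717·u + 0.005933·v:
  w_0 = 0.055717·1.0194 + 0.005933·14.7671 = 0.1444  (Intel)
  w_1 = 0.055717·0.2053 + 0.005933·15.1835 = 0.1015  (Kellogg)
  w_2 = 0.055717·1.8005 + 0.005933·12.6936 = 0.1756  (Walmart)
  w_3 = 0.055717·0.8628 + 0.005933·12.2278 = 0.1206  (GE)
  w_4 = 0.055717·1.9413 + 0.005933·18.4004 = 0.2173  (Unilever)
  w_5 = 0.055717·-0.3070 + 0.005933·7.6309 = 0.0282  (Starbucks)
  w_6 = 0.055717·2.9463 + 0.005933·8.1226 = 0.2123  (Qualcomm)
Σw_i=1.0000  μᵀw=0.1160
σ²=wᵀΣw=λ₁·μ_p+λ₂ = 0.055717·0.116 + 0.005933 = 0.012396 ≈ 0.0124

0.1444  0.1015  0.1756  0.1206  0.2173  0.0282  0.2123


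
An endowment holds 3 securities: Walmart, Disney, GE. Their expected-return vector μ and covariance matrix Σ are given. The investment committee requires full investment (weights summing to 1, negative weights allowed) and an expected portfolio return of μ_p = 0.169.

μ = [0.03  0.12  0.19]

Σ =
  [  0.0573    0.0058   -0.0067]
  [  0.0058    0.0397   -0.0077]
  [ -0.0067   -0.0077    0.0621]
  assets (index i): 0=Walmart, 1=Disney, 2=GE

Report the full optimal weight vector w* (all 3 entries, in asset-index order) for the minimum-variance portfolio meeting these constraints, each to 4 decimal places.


p=Σ⁻¹μ = [0.5736  3.6316  3.5718]
q=Σ⁻¹𝟙 = [17.2280  26.8003  21.2849]
a=μᵀp=1.131639  b=𝟙ᵀp=7.776998  c=𝟙ᵀq=65.313180  D=ac−b²=13.429260
λ₁=(c·0.169−b)/D = (65.313180·0.169−7.776998)/13.429260 = 0.242823
λ₂=(a−b·0.169)/D = (1.131639−7.776998·0.169)/13.429260 = -0.013603
w* = 0.242823·p + -0.013603·q:
  w_0 = 0.242823·0.5736 + -0.013603·17.2280 = -0.0951  (Walmart)
  w_1 = 0.242823·3.6316 + -0.013603·26.8003 = 0.5173  (Disney)
  w_2 = 0.242823·3.5718 + -0.013603·21.2849 = 0.5778  (GE)
Σw_i=1.0000  μᵀw=0.1690
σ²=wᵀΣw=λ₁·μ_p+λ₂ = 0.242823·0.169 + -0.013603 = 0.027434 ≈ 0.0274

-0.0951  0.5173  0.5778


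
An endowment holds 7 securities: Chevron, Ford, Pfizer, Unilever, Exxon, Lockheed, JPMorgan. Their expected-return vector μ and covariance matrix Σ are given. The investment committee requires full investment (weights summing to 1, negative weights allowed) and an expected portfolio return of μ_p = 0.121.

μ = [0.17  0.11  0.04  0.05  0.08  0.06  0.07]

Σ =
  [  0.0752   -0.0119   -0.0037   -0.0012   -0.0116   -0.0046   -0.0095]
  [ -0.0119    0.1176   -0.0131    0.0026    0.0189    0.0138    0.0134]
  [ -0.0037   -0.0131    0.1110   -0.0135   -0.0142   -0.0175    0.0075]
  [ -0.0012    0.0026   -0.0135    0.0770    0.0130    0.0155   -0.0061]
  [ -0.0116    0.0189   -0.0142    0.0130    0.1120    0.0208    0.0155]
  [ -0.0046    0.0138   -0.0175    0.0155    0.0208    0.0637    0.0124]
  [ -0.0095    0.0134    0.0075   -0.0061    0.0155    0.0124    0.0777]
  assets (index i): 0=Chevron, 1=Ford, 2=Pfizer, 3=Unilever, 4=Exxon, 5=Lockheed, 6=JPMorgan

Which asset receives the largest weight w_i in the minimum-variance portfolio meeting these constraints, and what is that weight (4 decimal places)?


x=Σ⁻¹μ = [2.7050  1.0166  0.7686  0.6273  0.6213  0.6151  0.8093]
y=Σ⁻¹𝟙 = [18.4530  8.0980  14.1317  12.8304  6.1228  12.0466  10.2289]
a=μᵀx=0.777051  b=𝟙ᵀx=7.163221  c=𝟙ᵀy=81.911429  D=ac−b²=12.337612
λ₁=(c·0.121−b)/D = (81.911429·0.121−7.163221)/12.337612 = 0.222739
λ₂=(a−b·0.121)/D = (0.777051−7.163221·0.121)/12.337612 = -0.007270
w* = 0.222739·x + -0.007270·y:
  w_0 = 0.222739·2.7050 + -0.007270·18.4530 = 0.4684  (Chevron)
  w_1 = 0.222739·1.0166 + -0.007270·8.0980 = 0.1676  (Ford)
  w_2 = 0.222739·0.7686 + -0.007270·14.1317 = 0.0685  (Pfizer)
  w_3 = 0.222739·0.6273 + -0.007270·12.8304 = 0.0464  (Unilever)
  w_4 = 0.222739·0.6213 + -0.007270·6.1228 = 0.0939  (Exxon)
  w_5 = 0.222739·0.6151 + -0.007270·12.0466 = 0.0494  (Lockheed)
  w_6 = 0.222739·0.8093 + -0.007270·10.2289 = 0.1059  (JPMorgan)
Σw_i=1.0000  μᵀw=0.1210
σ²=wᵀΣw=λ₁·μ_p+λ₂ = 0.222739·0.121 + -0.007270 = 0.019681 ≈ 0.0197

Chevron (0.4684)


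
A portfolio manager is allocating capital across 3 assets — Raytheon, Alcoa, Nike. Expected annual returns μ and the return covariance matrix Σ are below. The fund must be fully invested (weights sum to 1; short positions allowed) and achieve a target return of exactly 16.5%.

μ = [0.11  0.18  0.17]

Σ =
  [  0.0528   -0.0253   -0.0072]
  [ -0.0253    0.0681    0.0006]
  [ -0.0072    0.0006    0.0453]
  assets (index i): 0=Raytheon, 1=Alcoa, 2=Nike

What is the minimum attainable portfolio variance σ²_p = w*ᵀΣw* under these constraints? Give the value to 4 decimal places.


0.0175

x=Σ⁻¹μ = [4.7917  4.3841  4.4563]
y=Σ⁻¹𝟙 = [36.0108  27.8211  27.4301]
a=μᵀx=2.073795  b=𝟙ᵀx=13.632104  c=𝟙ᵀy=91.262006  D=ac−b²=3.424468
λ₁=(c·0.165−b)/D = (91.262006·0.165−13.632104)/3.424468 = 0.416452
λ₂=(a−b·0.165)/D = (2.073795−13.632104·0.165)/3.424468 = -0.051249
w* = 0.416452·x + -0.051249·y:
  w_0 = 0.416452·4.7917 + -0.051249·36.0108 = 0.1500  (Raytheon)
  w_1 = 0.416452·4.3841 + -0.051249·27.8211 = 0.4000  (Alcoa)
  w_2 = 0.416452·4.4563 + -0.051249·27.4301 = 0.4501  (Nike)
Σw_i=1.0000  μᵀw=0.1650
σ²=wᵀΣw=λ₁·μ_p+λ₂ = 0.416452·0.165 + -0.051249 = 0.017465 ≈ 0.0175


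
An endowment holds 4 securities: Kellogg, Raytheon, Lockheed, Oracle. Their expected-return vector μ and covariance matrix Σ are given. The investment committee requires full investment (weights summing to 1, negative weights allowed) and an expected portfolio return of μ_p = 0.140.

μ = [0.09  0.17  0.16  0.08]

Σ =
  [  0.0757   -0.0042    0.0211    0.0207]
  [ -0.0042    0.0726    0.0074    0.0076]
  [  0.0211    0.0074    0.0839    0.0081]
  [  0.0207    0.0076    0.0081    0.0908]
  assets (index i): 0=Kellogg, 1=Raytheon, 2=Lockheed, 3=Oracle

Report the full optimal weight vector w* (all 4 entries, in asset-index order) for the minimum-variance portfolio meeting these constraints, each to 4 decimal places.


x=Σ⁻¹μ = [0.7941  2.1968  1.4764  0.3844]
y=Σ⁻¹𝟙 = [9.8809  12.8350  7.6256  7.0061]
a=μᵀx=0.711914  b=𝟙ᵀx=4.851813  c=𝟙ᵀy=37.347565  D=ac−b²=3.048170
λ₁=(c·0.140−b)/D = (37.347565·0.140−4.851813)/3.048170 = 0.123630
λ₂=(a−b·0.140)/D = (0.711914−4.851813·0.140)/3.048170 = 0.010715
w* = 0.123630·x + 0.010715·y:
  w_0 = 0.123630·0.7941 + 0.010715·9.8809 = 0.2040  (Kellogg)
  w_1 = 0.123630·2.1968 + 0.010715·12.8350 = 0.4091  (Raytheon)
  w_2 = 0.123630·1.4764 + 0.010715·7.6256 = 0.2642  (Lockheed)
  w_3 = 0.123630·0.3844 + 0.010715·7.0061 = 0.1226  (Oracle)
Σw_i=1.0000  μᵀw=0.1400
σ²=wᵀΣw=λ₁·μ_p+λ₂ = 0.123630·0.140 + 0.010715 = 0.028023 ≈ 0.0280

0.2040  0.4091  0.2642  0.1226


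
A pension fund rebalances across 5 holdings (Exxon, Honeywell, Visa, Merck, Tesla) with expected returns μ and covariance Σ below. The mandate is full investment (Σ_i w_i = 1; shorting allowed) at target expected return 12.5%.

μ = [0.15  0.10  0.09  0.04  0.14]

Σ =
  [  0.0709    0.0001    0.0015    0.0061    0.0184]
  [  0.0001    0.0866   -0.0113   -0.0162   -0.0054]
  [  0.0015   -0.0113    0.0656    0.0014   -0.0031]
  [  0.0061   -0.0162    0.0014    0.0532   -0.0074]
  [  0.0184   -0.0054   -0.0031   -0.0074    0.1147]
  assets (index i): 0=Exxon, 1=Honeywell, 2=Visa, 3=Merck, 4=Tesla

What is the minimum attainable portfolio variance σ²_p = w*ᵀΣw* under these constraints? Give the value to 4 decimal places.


0.0229

g=Σ⁻¹μ = [1.6782  1.6607  1.6488  1.1818  1.1504]
h=Σ⁻¹𝟙 = [8.9122  19.1592  18.3016  24.5561  10.2696]
a=μᵀg=0.774518  b=𝟙ᵀg=7.319891  c=𝟙ᵀh=81.198782  D=ac−b²=9.309160
λ₁=(c·0.125−b)/D = (81.198782·0.125−7.319891)/9.309160 = 0.303997
λ₂=(a−b·0.125)/D = (0.774518−7.319891·0.125)/9.309160 = -0.015089
w* = 0.303997·g + -0.015089·h:
  w_0 = 0.303997·1.6782 + -0.015089·8.9122 = 0.3757  (Exxon)
  w_1 = 0.303997·1.6607 + -0.015089·19.1592 = 0.2158  (Honeywell)
  w_2 = 0.303997·1.6488 + -0.015089·18.3016 = 0.2251  (Visa)
  w_3 = 0.303997·1.1818 + -0.015089·24.5561 = -0.0113  (Merck)
  w_4 = 0.303997·1.1504 + -0.015089·10.2696 = 0.1947  (Tesla)
Σw_i=1.0000  μᵀw=0.1250
σ²=wᵀΣw=λ₁·μ_p+λ₂ = 0.303997·0.125 + -0.015089 = 0.022910 ≈ 0.0229


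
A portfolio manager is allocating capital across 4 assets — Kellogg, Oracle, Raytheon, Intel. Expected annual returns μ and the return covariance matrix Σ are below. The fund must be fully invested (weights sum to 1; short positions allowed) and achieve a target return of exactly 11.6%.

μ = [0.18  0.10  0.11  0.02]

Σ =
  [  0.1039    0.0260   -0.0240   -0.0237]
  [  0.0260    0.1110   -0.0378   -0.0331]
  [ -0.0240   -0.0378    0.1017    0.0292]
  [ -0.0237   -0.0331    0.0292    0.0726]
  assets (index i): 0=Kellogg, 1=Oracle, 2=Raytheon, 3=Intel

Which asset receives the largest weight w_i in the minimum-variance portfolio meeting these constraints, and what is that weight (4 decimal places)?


g=Σ⁻¹μ = [2.0090  1.2803  1.8050  0.7890]
h=Σ⁻¹𝟙 = [13.1841  16.4746  13.2505  20.2598]
a=μᵀg=0.703980  b=𝟙ᵀg=5.883344  c=𝟙ᵀh=63.168916  D=ac−b²=9.855916
λ₁=(c·0.116−b)/D = (63.168916·0.116−5.883344)/9.855916 = 0.146536
λ₂=(a−b·0.116)/D = (0.703980−5.883344·0.116)/9.855916 = 0.002183
w* = 0.146536·g + 0.002183·h:
  w_0 = 0.146536·2.0090 + 0.002183·13.1841 = 0.3232  (Kellogg)
  w_1 = 0.146536·1.2803 + 0.002183·16.4746 = 0.2236  (Oracle)
  w_2 = 0.146536·1.8050 + 0.002183·13.2505 = 0.2934  (Raytheon)
  w_3 = 0.146536·0.7890 + 0.002183·20.2598 = 0.1598  (Intel)
Σw_i=1.0000  μᵀw=0.1160
σ²=wᵀΣw=λ₁·μ_p+λ₂ = 0.146536·0.116 + 0.002183 = 0.019181 ≈ 0.0192

Kellogg (0.3232)


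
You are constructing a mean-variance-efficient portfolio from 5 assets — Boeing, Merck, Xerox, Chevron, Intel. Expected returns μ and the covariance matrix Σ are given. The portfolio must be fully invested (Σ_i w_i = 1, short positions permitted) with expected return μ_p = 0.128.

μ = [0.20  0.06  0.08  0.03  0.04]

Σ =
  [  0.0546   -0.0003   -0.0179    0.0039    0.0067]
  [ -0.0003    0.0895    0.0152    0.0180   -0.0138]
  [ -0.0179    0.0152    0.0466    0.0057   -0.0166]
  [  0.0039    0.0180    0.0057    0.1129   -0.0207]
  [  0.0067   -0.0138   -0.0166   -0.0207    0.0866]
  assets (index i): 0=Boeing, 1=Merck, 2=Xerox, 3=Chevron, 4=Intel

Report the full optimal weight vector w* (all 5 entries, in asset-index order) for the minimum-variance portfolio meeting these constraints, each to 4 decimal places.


g=Σ⁻¹μ = [4.8050  0.1638  3.8091  0.0382  0.8555]
h=Σ⁻¹𝟙 = [27.0166  6.4707  35.5697  8.6488  19.3738]
a=μᵀg=1.310913  b=𝟙ᵀg=9.671549  c=𝟙ᵀh=97.079615  D=ac−b²=33.724042
λ₁=(c·0.128−b)/D = (97.079615·0.128−9.671549)/33.724042 = 0.081682
λ₂=(a−b·0.128)/D = (1.310913−9.671549·0.128)/33.724042 = 0.002163
w* = 0.081682·g + 0.002163·h:
  w_0 = 0.081682·4.8050 + 0.002163·27.0166 = 0.4509  (Boeing)
  w_1 = 0.081682·0.1638 + 0.002163·6.4707 = 0.0274  (Merck)
  w_2 = 0.081682·3.8091 + 0.002163·35.5697 = 0.3881  (Xerox)
  w_3 = 0.081682·0.0382 + 0.002163·8.6488 = 0.0218  (Chevron)
  w_4 = 0.081682·0.8555 + 0.002163·19.3738 = 0.1118  (Intel)
Σw_i=1.0000  μᵀw=0.1280
σ²=wᵀΣw=λ₁·μ_p+λ₂ = 0.081682·0.128 + 0.002163 = 0.012619 ≈ 0.0126

0.4509  0.0274  0.3881  0.0218  0.1118


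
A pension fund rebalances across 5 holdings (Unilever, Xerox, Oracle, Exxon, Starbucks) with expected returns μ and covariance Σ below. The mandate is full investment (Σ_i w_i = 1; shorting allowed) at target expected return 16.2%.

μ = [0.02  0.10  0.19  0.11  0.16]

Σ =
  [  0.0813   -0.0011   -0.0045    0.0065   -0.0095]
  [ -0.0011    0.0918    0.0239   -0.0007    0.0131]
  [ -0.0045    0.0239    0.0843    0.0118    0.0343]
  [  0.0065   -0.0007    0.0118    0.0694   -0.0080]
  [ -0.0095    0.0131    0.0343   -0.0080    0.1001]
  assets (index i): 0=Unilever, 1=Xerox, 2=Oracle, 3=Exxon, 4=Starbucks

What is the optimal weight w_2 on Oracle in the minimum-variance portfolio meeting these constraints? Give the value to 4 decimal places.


x=Σ⁻¹μ = [0.3551  0.5639  1.4276  1.4513  1.1851]
y=Σ⁻¹𝟙 = [12.6892  8.6674  4.2111  13.7118  9.7128]
a=μᵀx=0.683996  b=𝟙ᵀx=4.982999  c=𝟙ᵀy=48.992407  D=ac−b²=8.680356
λ₁=(c·0.162−b)/D = (48.992407·0.162−4.982999)/8.680356 = 0.340282
λ₂=(a−b·0.162)/D = (0.683996−4.982999·0.162)/8.680356 = -0.014199
w* = 0.340282·x + -0.014199·y:
  w_0 = 0.340282·0.3551 + -0.014199·12.6892 = -0.0593  (Unilever)
  w_1 = 0.340282·0.5639 + -0.014199·8.6674 = 0.0688  (Xerox)
  w_2 = 0.340282·1.4276 + -0.014199·4.2111 = 0.4260  (Oracle)
  w_3 = 0.340282·1.4513 + -0.014199·13.7118 = 0.2992  (Exxon)
  w_4 = 0.340282·1.1851 + -0.014199·9.7128 = 0.2654  (Starbucks)
Σw_i=1.0000  μᵀw=0.1620
σ²=wᵀΣw=λ₁·μ_p+λ₂ = 0.340282·0.162 + -0.014199 = 0.040927 ≈ 0.0409

0.4260


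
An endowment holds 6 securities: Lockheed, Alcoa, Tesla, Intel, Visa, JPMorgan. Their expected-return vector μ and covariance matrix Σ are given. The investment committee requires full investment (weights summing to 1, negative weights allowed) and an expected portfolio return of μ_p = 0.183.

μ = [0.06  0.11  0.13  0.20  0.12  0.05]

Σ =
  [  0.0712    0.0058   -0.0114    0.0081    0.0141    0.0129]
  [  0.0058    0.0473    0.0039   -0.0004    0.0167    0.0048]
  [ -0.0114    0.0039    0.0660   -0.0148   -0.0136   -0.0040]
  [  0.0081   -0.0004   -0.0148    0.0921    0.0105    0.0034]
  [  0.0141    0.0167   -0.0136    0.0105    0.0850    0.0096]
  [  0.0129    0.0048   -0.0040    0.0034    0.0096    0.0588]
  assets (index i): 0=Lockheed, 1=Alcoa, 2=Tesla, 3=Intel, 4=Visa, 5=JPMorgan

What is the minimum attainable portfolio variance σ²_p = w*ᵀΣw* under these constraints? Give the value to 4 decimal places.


0.0370

p=Σ⁻¹μ = [0.5789  1.6151  2.7720  2.4319  1.0894  0.4616]
q=Σ⁻¹𝟙 = [11.0835  14.1310  21.2777  12.0187  7.6091  12.9319]
a=μᵀp=1.212945  b=𝟙ᵀp=8.948942  c=𝟙ᵀq=79.051836  D=ac−b²=15.801933
λ₁=(c·0.183−b)/D = (79.051836·0.183−8.948942)/15.801933 = 0.349169
λ₂=(a−b·0.183)/D = (1.212945−8.948942·0.183)/15.801933 = -0.026877
w* = 0.349169·p + -0.026877·q:
  w_0 = 0.349169·0.5789 + -0.026877·11.0835 = -0.0957  (Lockheed)
  w_1 = 0.349169·1.6151 + -0.026877·14.1310 = 0.1842  (Alcoa)
  w_2 = 0.349169·2.7720 + -0.026877·21.2777 = 0.3960  (Tesla)
  w_3 = 0.349169·2.4319 + -0.026877·12.0187 = 0.5261  (Intel)
  w_4 = 0.349169·1.0894 + -0.026877·7.6091 = 0.1759  (Visa)
  w_5 = 0.349169·0.4616 + -0.026877·12.9319 = -0.1864  (JPMorgan)
Σw_i=1.0000  μᵀw=0.1830
σ²=wᵀΣw=λ₁·μ_p+λ₂ = 0.349169·0.183 + -0.026877 = 0.037021 ≈ 0.0370
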